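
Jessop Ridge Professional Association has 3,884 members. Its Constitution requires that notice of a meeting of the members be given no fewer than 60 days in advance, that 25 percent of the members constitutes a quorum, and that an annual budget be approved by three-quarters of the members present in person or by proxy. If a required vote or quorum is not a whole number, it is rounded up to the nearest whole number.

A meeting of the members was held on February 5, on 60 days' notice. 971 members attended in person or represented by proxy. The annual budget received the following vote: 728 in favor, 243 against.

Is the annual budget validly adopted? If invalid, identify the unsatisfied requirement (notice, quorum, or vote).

Notice: 60 days given; 60 required. Satisfied.
Quorum: 25% of 3,884 = 971; 971 present. Satisfied.
Vote: requires three-fourths of those present (971); 3/4 of 971 = 728.25, rounded up to 729, so 729 needed; 728 in favor. Not satisfied.

Invalid — vote requirement not satisfied.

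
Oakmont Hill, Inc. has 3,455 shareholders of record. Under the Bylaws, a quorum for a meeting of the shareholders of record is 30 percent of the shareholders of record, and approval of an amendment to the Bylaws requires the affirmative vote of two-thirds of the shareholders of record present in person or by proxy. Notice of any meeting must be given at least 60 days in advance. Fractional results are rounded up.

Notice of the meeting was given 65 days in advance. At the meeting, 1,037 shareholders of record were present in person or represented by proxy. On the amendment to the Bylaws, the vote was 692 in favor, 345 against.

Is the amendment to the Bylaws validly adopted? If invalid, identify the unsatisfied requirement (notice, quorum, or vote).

Valid — all requirements satisfied.

Notice: 65 days given; 60 required. Satisfied.
Quorum: 30% of 3,455 = 1,036.50, rounded up to 1,037; 1,037 present. Satisfied.
Vote: requires two-thirds of those present (1,037); 2/3 of 1037 = 691.33, rounded up to 692, so 692 needed; 692 in favor. Satisfied.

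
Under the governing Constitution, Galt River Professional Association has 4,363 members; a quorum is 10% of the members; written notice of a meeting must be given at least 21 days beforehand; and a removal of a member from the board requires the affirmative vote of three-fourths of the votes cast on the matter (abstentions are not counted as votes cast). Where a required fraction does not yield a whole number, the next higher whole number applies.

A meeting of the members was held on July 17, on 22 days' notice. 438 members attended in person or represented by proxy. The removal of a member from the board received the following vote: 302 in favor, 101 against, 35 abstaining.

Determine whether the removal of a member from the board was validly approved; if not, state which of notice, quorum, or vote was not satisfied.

Notice: 22 days given; 21 required. Satisfied.
Quorum: 10% of 4,363 = 436.30, rounded up to 437; 438 present. Satisfied.
Vote: requires three-fourths of the votes cast (438 − 35 abstaining = 403); 3/4 of 403 = 302.25, rounded up to 303, so 303 needed; 302 in favor. Not satisfied.

Invalid — vote requirement not satisfied.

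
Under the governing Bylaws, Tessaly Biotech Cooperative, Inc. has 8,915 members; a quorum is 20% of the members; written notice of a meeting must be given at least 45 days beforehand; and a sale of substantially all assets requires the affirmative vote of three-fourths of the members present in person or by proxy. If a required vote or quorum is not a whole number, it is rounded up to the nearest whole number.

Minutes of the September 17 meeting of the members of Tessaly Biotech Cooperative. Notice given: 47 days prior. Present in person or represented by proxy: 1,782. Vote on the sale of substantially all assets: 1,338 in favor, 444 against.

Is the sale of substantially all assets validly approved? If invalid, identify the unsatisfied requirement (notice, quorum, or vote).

Invalid — quorum requirement not satisfied.

Notice: 47 days given; 45 required. Satisfied.
Quorum: 20% of 8,915 = 1,783; 1,782 present. Not satisfied.
Vote: requires three-fourths of those present (1,782); 3/4 of 1782 = 1336.50, rounded up to 1337, so 1,337 needed; 1,338 in favor. Satisfied.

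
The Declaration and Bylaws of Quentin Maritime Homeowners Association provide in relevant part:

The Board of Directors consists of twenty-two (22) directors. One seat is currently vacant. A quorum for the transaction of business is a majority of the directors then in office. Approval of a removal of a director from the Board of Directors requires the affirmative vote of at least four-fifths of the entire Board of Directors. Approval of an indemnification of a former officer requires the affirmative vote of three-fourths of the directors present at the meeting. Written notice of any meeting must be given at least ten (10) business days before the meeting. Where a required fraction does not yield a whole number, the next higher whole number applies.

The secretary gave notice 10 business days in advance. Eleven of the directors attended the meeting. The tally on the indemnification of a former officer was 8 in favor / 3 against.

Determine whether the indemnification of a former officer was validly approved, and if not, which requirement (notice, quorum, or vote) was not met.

Invalid — vote requirement not satisfied.

Notice: 10 business days given; 10 required (10 ≥ 10). Satisfied.
Quorum: 11 present; quorum is 11. Satisfied.
Vote: the indemnification of a former officer requires three-fourths of the directors present (11). 3/4 of 11 = 8.25, rounded up to 9, so 9 affirmative votes are needed; 8 voted in favor. Not satisfied.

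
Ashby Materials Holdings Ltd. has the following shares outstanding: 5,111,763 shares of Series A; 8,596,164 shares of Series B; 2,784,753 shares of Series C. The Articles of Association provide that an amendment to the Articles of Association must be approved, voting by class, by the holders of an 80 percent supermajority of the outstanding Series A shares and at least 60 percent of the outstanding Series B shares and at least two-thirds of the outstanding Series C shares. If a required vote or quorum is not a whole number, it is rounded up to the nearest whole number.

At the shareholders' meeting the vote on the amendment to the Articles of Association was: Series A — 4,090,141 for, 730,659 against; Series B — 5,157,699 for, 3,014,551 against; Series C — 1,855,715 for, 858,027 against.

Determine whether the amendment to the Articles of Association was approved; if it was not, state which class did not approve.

Series A: 4/5 of 5111763 = 4089410.40, rounded up to 4089411; 4,089,411 required, 4,090,141 in favor — approved.
Series B: 3/5 of 8596164 = 5157698.40, rounded up to 5157699; 5,157,699 required, 5,157,699 in favor — approved.
Series C: 2/3 of 2784753 = 1856502; 1,856,502 required, 1,855,715 in favor — not approved.

Not approved — the Series C shares did not give the required vote.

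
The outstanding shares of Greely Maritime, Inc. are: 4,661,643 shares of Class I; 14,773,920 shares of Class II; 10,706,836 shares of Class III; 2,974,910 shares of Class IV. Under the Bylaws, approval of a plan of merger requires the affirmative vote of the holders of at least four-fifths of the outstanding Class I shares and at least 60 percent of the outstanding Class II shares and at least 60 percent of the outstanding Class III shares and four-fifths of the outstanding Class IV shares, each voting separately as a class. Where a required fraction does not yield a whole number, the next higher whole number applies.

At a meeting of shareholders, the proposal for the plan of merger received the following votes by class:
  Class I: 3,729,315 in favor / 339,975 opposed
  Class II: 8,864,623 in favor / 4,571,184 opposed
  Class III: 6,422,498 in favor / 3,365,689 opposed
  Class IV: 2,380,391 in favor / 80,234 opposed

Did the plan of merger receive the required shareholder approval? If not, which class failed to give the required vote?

Class I: 4/5 of 4661643 = 3729314.40, rounded up to 3729315; 3,729,315 required, 3,729,315 in favor — approved.
Class II: 3/5 of 14773920 = 8864352; 8,864,352 required, 8,864,623 in favor — approved.
Class III: 3/5 of 10706836 = 6424101.60, rounded up to 6424102; 6,424,102 required, 6,422,498 in favor — not approved.
Class IV: 4/5 of 2974910 = 2379928; 2,379,928 required, 2,380,391 in favor — approved.

Not approved — the Class III shares did not give the required vote.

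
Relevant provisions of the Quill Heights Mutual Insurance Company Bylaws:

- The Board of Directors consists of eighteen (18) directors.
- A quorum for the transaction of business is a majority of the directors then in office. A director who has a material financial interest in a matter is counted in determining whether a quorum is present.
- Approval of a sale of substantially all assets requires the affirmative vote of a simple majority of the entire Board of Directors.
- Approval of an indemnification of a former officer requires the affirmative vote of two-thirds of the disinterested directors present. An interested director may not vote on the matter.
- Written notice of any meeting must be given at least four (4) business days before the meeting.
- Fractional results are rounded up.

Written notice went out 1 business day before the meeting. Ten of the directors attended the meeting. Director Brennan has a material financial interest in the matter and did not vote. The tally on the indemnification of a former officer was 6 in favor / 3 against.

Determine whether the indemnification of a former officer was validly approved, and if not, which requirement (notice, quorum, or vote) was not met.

Notice: 1 business day given; 4 required (1 < 4). Not satisfied.
Quorum: 10 present (interested directors count toward quorum); quorum is 10. Satisfied.
Vote: the indemnification of a former officer requires two-thirds of the disinterested directors present (10 − 1 = 9). 2/3 of 9 = 6, so 6 affirmative votes are needed; 6 voted in favor. Satisfied.

Invalid — notice requirement not satisfied.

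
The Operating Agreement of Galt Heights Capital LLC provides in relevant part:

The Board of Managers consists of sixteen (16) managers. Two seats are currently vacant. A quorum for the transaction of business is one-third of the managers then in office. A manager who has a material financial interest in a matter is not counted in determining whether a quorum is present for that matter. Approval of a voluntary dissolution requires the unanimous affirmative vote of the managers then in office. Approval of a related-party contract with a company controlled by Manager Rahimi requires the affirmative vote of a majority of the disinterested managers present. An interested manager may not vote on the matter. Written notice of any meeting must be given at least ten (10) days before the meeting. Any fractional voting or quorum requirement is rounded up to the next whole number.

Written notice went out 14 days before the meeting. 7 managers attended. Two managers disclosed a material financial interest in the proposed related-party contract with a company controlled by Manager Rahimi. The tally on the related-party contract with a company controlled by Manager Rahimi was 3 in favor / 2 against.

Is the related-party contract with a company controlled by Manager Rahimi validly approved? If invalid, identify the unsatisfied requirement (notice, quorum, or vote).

Valid — all requirements satisfied.

Notice: 14 days given; 10 required (14 ≥ 10). Satisfied.
Quorum: 7 present, but the 2 interested managers do not count, leaving 5. Quorum is 5. Satisfied.
Vote: the related-party contract with a company controlled by Manager Rahimi requires a majority of the disinterested managers present (7 − 2 = 5). A majority of 5 is 3, so 3 affirmative votes are needed; 3 voted in favor. Satisfied.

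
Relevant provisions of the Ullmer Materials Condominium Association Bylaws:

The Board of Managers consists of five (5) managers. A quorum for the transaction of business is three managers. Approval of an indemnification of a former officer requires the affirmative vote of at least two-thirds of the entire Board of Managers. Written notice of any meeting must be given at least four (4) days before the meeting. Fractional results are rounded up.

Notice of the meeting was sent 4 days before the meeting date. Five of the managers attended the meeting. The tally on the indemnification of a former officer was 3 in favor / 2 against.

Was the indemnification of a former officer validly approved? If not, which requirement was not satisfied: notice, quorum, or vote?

Invalid — vote requirement not satisfied.

Notice: 4 days given; 4 required (4 ≥ 4). Satisfied.
Quorum: 5 present; quorum is 3. Satisfied.
Vote: the indemnification of a former officer requires two-thirds of the entire Board of Managers (5). 2/3 of 5 = 3.33, rounded up to 4, so 4 affirmative votes are needed; 3 voted in favor. Not satisfied.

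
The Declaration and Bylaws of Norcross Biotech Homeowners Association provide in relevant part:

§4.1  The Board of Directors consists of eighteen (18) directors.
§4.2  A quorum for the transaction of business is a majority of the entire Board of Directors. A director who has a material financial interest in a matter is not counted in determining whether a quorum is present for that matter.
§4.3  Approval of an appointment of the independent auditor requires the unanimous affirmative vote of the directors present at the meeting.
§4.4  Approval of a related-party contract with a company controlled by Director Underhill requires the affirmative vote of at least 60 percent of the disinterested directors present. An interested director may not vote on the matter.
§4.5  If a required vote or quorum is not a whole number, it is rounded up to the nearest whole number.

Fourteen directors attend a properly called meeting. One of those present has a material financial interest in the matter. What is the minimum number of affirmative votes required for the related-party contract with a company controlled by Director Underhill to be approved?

The related-party contract with a company controlled by Director Underhill requires three-fifths of the disinterested directors present (14 − 1 = 13).
3/5 of 13 = 7.80, rounded up to 8.

8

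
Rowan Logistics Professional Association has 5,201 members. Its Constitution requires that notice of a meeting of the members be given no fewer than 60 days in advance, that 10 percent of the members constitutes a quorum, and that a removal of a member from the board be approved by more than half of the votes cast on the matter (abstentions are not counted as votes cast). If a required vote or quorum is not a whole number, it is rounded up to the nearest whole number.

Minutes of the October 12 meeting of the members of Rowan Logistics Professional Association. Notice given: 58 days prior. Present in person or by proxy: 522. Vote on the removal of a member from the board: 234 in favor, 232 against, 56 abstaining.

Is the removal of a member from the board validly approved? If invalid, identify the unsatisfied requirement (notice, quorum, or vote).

Invalid — notice requirement not satisfied.

Notice: 58 days given; 60 required. Not satisfied.
Quorum: 10% of 5,201 = 520.10, rounded up to 521; 522 present. Satisfied.
Vote: requires a majority of the votes cast (522 − 56 abstaining = 466); a majority of 466 is 234, so 234 needed; 234 in favor. Satisfied.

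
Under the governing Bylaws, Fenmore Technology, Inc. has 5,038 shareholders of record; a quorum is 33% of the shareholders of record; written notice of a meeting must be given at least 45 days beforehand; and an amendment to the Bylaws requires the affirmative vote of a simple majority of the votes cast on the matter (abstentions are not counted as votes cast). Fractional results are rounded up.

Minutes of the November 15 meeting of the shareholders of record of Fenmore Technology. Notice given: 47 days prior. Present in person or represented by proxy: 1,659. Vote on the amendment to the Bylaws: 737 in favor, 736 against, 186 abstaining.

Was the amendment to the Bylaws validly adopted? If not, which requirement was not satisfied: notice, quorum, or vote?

Notice: 47 days given; 45 required. Satisfied.
Quorum: 33% of 5,038 = 1,662.54, rounded up to 1,663; 1,659 present. Not satisfied.
Vote: requires a majority of the votes cast (1,659 − 186 abstaining = 1,473); a majority of 1473 is 737, so 737 needed; 737 in favor. Satisfied.

Invalid — quorum requirement not satisfied.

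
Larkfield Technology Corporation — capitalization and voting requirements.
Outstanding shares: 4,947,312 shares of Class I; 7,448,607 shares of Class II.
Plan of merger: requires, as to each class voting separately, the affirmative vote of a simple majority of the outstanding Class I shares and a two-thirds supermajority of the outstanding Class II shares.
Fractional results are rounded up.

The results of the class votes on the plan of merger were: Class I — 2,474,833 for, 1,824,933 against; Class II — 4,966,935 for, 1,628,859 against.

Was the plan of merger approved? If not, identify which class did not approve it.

Class I: a majority of 4947312 is 2473657; 2,473,657 required, 2,474,833 in favor — approved.
Class II: 2/3 of 7448607 = 4965738; 4,965,738 required, 4,966,935 in favor — approved.

Approved — every class gave the required vote.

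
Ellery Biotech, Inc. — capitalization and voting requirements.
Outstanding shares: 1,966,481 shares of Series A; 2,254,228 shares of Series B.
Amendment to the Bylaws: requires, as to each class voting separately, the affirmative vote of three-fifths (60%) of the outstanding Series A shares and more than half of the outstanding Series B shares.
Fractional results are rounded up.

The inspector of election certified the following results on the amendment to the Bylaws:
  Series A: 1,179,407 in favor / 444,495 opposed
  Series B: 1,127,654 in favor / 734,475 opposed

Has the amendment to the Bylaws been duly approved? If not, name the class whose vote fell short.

Not approved — the Series A shares did not give the required vote.

Series A: 3/5 of 1966481 = 1179888.60, rounded up to 1179889; 1,179,889 required, 1,179,407 in favor — not approved.
Series B: a majority of 2254228 is 1127115; 1,127,115 required, 1,127,654 in favor — approved.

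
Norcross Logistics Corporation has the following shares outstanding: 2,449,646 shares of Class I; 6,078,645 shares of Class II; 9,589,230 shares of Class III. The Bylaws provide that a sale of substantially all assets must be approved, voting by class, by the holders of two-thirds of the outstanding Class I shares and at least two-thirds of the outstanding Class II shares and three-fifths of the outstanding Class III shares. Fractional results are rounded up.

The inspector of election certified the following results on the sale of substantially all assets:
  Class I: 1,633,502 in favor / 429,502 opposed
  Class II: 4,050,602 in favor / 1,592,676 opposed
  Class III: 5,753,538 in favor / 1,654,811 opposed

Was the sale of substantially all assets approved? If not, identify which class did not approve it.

Not approved — the Class II shares did not give the required vote.

Class I: 2/3 of 2449646 = 1633097.33, rounded up to 1633098; 1,633,098 required, 1,633,502 in favor — approved.
Class II: 2/3 of 6078645 = 4052430; 4,052,430 required, 4,050,602 in favor — not approved.
Class III: 3/5 of 9589230 = 5753538; 5,753,538 required, 5,753,538 in favor — approved.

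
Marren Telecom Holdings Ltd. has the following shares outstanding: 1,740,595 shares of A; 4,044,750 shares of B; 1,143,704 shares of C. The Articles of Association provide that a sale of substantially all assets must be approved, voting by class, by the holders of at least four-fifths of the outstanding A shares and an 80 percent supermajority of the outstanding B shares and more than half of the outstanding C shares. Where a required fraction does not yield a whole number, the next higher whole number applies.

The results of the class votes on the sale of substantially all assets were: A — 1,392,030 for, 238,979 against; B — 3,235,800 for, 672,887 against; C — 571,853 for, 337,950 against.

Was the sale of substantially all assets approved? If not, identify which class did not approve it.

Not approved — the A shares did not give the required vote.

A: 4/5 of 1740595 = 1392476; 1,392,476 required, 1,392,030 in favor — not approved.
B: 4/5 of 4044750 = 3235800; 3,235,800 required, 3,235,800 in favor — approved.
C: a majority of 1143704 is 571853; 571,853 required, 571,853 in favor — approved.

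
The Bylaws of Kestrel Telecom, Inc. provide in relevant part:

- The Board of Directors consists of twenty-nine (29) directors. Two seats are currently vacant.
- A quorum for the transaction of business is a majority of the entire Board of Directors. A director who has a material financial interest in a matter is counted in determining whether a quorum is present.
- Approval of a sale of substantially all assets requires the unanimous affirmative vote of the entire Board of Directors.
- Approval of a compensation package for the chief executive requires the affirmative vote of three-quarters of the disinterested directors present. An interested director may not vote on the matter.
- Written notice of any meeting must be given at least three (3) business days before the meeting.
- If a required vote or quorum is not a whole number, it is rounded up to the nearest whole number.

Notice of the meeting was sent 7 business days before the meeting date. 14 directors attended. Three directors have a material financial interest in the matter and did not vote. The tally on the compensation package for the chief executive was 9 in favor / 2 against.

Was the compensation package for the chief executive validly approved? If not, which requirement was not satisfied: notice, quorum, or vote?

Invalid — quorum requirement not satisfied.

Notice: 7 business days given; 3 required (7 ≥ 3). Satisfied.
Quorum: 14 present (interested directors count toward quorum); quorum is 15. Not satisfied.
Vote: the compensation package for the chief executive requires three-fourths of the disinterested directors present (14 − 3 = 11). 3/4 of 11 = 8.25, rounded up to 9, so 9 affirmative votes are needed; 9 voted in favor. Satisfied. (Moot — without a quorum no business can be validly transacted.)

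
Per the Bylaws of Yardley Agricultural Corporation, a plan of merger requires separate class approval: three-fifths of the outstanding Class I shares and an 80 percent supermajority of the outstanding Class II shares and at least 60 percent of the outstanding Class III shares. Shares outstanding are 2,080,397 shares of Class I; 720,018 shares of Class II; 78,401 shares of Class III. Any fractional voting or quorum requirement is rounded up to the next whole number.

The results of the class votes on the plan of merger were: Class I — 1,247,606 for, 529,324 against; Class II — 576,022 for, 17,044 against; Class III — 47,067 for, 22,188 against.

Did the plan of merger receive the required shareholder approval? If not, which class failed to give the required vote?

Not approved — the Class I shares did not give the required vote.

Class I: 3/5 of 2080397 = 1248238.20, rounded up to 1248239; 1,248,239 required, 1,247,606 in favor — not approved.
Class II: 4/5 of 720018 = 576014.40, rounded up to 576015; 576,015 required, 576,022 in favor — approved.
Class III: 3/5 of 78401 = 47040.60, rounded up to 47041; 47,041 required, 47,067 in favor — approved.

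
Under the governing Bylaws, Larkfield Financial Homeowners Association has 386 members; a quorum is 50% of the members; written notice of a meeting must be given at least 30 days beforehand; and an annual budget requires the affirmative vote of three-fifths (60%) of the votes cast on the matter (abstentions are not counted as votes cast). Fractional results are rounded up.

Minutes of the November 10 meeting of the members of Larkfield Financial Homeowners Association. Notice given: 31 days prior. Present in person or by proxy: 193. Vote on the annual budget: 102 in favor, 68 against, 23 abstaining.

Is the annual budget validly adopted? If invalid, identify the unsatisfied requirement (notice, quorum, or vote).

Notice: 31 days given; 30 required. Satisfied.
Quorum: 50% of 386 = 193; 193 present. Satisfied.
Vote: requires three-fifths of the votes cast (193 − 23 abstaining = 170); 3/5 of 170 = 102, so 102 needed; 102 in favor. Satisfied.

Valid — all requirements satisfied.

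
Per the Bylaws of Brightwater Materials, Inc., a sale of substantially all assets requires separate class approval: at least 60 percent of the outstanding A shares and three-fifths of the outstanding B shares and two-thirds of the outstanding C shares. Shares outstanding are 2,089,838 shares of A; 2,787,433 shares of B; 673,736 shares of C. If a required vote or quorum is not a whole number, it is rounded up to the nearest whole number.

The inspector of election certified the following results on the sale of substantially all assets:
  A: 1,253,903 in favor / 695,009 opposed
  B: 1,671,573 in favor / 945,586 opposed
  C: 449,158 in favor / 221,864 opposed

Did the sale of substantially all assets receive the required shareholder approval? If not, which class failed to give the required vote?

A: 3/5 of 2089838 = 1253902.80, rounded up to 1253903; 1,253,903 required, 1,253,903 in favor — approved.
B: 3/5 of 2787433 = 1672459.80, rounded up to 1672460; 1,672,460 required, 1,671,573 in favor — not approved.
C: 2/3 of 673736 = 449157.33, rounded up to 449158; 449,158 required, 449,158 in favor — approved.

Not approved — the B shares did not give the required vote.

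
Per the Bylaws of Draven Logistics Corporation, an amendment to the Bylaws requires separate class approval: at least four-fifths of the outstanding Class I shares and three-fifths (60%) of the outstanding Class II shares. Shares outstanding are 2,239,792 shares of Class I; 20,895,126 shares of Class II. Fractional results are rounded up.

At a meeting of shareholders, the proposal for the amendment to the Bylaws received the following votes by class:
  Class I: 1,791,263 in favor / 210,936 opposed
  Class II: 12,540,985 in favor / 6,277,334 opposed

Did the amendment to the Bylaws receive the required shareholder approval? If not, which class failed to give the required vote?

Not approved — the Class I shares did not give the required vote.

Class I: 4/5 of 2239792 = 1791833.60, rounded up to 1791834; 1,791,834 required, 1,791,263 in favor — not approved.
Class II: 3/5 of 20895126 = 12537075.60, rounded up to 12537076; 12,537,076 required, 12,540,985 in favor — approved.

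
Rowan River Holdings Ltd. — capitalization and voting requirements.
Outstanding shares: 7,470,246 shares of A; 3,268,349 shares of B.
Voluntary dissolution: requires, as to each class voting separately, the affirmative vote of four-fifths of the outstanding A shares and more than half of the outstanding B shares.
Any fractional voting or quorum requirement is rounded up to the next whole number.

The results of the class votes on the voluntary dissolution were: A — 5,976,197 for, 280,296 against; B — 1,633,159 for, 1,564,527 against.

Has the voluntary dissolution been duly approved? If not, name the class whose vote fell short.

A: 4/5 of 7470246 = 5976196.80, rounded up to 5976197; 5,976,197 required, 5,976,197 in favor — approved.
B: a majority of 3268349 is 1634175; 1,634,175 required, 1,633,159 in favor — not approved.

Not approved — the B shares did not give the required vote.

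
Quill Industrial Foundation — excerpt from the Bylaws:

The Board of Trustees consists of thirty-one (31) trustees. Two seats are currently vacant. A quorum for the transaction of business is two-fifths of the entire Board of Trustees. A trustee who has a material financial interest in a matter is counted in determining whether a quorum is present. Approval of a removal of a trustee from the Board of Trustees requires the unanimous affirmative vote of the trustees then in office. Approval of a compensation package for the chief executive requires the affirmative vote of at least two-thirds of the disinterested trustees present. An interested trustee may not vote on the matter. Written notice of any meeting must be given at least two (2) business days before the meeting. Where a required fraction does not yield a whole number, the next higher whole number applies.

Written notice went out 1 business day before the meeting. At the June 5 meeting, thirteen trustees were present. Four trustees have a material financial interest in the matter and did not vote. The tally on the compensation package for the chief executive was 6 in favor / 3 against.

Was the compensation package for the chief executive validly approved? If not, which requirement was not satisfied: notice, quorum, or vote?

Notice: 1 business day given; 2 required (1 < 2). Not satisfied.
Quorum: 13 present (interested trustees count toward quorum); quorum is 13. Satisfied.
Vote: the compensation package for the chief executive requires two-thirds of the disinterested trustees present (13 − 4 = 9). 2/3 of 9 = 6, so 6 affirmative votes are needed; 6 voted in favor. Satisfied.

Invalid — notice requirement not satisfied.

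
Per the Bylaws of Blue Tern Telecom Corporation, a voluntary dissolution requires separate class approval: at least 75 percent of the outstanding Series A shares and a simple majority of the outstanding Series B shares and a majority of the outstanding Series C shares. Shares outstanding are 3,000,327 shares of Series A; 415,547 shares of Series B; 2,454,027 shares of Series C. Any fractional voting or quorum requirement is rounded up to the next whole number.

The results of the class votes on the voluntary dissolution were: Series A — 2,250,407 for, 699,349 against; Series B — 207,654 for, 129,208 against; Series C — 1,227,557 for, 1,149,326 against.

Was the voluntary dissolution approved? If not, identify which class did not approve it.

Series A: 3/4 of 3000327 = 2250245.25, rounded up to 2250246; 2,250,246 required, 2,250,407 in favor — approved.
Series B: a majority of 415547 is 207774; 207,774 required, 207,654 in favor — not approved.
Series C: a majority of 2454027 is 1227014; 1,227,014 required, 1,227,557 in favor — approved.

Not approved — the Series B shares did not give the required vote.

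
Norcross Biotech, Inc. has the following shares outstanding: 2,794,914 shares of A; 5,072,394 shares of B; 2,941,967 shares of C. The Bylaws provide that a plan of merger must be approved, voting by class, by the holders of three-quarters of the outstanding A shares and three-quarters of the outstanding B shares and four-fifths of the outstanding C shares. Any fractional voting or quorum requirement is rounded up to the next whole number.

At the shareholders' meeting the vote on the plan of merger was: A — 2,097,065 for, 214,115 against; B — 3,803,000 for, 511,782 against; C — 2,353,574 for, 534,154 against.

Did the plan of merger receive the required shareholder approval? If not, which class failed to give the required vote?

A: 3/4 of 2794914 = 2096185.50, rounded up to 2096186; 2,096,186 required, 2,097,065 in favor — approved.
B: 3/4 of 5072394 = 3804295.50, rounded up to 3804296; 3,804,296 required, 3,803,000 in favor — not approved.
C: 4/5 of 2941967 = 2353573.60, rounded up to 2353574; 2,353,574 required, 2,353,574 in favor — approved.

Not approved — the B shares did not give the required vote.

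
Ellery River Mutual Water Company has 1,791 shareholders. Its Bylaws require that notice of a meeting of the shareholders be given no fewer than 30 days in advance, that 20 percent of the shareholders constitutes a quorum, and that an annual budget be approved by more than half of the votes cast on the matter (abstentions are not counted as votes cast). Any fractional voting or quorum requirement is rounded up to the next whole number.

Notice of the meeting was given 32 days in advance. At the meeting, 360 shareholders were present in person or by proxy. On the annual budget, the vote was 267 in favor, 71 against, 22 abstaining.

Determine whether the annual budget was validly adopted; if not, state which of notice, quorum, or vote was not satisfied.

Notice: 32 days given; 30 required. Satisfied.
Quorum: 20% of 1,791 = 358.20, rounded up to 359; 360 present. Satisfied.
Vote: requires a majority of the votes cast (360 − 22 abstaining = 338); a majority of 338 is 170, so 170 needed; 267 in favor. Satisfied.

Valid — all requirements satisfied.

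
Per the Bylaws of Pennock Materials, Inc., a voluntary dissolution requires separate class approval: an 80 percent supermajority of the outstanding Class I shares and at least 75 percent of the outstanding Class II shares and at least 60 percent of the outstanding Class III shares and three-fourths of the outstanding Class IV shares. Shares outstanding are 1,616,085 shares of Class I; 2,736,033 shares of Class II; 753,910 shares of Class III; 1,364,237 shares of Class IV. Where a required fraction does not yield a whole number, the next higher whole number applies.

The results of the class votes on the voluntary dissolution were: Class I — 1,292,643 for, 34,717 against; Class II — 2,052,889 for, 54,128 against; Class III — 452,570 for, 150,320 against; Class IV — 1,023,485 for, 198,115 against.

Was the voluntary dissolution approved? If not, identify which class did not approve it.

Not approved — the Class I shares did not give the required vote.

Class I: 4/5 of 1616085 = 1292868; 1,292,868 required, 1,292,643 in favor — not approved.
Class II: 3/4 of 2736033 = 2052024.75, rounded up to 2052025; 2,052,025 required, 2,052,889 in favor — approved.
Class III: 3/5 of 753910 = 452346; 452,346 required, 452,570 in favor — approved.
Class IV: 3/4 of 1364237 = 1023177.75, rounded up to 1023178; 1,023,178 required, 1,023,485 in favor — approved.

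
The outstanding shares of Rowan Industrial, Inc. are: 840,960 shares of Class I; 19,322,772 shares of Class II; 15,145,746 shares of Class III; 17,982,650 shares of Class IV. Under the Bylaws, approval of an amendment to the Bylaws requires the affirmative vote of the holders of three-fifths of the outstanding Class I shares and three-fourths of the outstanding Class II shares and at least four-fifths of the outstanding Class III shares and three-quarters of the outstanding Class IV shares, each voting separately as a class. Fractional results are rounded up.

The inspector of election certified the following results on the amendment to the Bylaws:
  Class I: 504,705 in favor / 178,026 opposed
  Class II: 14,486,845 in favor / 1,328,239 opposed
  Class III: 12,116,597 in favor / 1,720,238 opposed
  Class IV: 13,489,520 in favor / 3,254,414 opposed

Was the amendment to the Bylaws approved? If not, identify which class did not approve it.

Not approved — the Class II shares did not give the required vote.

Class I: 3/5 of 840960 = 504576; 504,576 required, 504,705 in favor — approved.
Class II: 3/4 of 19322772 = 14492079; 14,492,079 required, 14,486,845 in favor — not approved.
Class III: 4/5 of 15145746 = 12116596.80, rounded up to 12116597; 12,116,597 required, 12,116,597 in favor — approved.
Class IV: 3/4 of 17982650 = 13486987.50, rounded up to 13486988; 13,486,988 required, 13,489,520 in favor — approved.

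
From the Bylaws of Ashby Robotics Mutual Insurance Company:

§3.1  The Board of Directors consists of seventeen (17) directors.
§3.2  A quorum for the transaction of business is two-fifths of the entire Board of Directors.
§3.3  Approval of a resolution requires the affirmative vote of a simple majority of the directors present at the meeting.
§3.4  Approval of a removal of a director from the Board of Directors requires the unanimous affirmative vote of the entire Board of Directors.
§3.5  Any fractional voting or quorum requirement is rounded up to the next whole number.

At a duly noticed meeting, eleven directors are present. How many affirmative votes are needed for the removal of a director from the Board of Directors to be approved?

The removal of a director from the Board of Directors requires the unanimous vote of the entire Board of Directors (17).
Unanimous means all 17.
(Only 11 can vote, so the removal of a director from the Board of Directors cannot pass at this meeting, but the required vote is still 17.)

17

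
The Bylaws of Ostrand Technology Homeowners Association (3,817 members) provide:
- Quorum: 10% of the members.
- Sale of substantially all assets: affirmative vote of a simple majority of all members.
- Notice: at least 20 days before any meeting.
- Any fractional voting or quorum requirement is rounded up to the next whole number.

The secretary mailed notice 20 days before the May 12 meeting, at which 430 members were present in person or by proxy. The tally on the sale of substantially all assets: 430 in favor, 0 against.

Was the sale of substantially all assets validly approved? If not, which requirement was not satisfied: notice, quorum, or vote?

Notice: 20 days given; 20 required. Satisfied.
Quorum: 10% of 3,817 = 381.70, rounded up to 382; 430 present. Satisfied.
Vote: requires a majority of all members (3,817); a majority of 3817 is 1909, so 1,909 needed; 430 in favor. Not satisfied.

Invalid — vote requirement not satisfied.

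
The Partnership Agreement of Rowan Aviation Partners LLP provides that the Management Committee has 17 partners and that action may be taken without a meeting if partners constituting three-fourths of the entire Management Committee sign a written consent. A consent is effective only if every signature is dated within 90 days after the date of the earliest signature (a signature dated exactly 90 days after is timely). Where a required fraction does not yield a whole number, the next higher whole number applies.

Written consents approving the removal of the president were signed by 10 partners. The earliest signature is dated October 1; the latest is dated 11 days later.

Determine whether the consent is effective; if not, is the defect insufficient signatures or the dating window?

Signatures required: three-fourths of 17 — 3/4 of 17 = 12.75, rounded up to 13, so 13 needed; 10 signed. Insufficient.
Dating window: the latest signature is 11 days after the earliest; the limit is 90 days. Within the window.

Not effective — insufficient signatures.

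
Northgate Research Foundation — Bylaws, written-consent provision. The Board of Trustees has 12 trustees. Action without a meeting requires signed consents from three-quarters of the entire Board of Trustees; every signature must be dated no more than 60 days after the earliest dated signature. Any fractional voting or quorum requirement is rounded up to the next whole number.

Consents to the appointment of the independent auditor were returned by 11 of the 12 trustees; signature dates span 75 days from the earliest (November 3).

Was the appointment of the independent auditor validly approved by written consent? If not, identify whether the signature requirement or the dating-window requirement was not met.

Signatures required: three-quarters of 12 — 3/4 of 12 = 9, so 9 needed; 11 signed. Sufficient.
Dating window: the latest signature is 75 days after the earliest; the limit is 60 days. Outside the window.

Not effective — dating-window requirement not satisfied.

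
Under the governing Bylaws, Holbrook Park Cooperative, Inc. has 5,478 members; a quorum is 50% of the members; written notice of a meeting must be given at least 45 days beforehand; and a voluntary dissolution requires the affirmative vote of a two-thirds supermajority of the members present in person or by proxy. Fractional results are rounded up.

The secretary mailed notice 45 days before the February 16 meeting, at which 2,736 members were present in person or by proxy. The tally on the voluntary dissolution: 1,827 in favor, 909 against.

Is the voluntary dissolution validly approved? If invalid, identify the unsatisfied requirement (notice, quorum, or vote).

Notice: 45 days given; 45 required. Satisfied.
Quorum: 50% of 5,478 = 2,739; 2,736 present. Not satisfied.
Vote: requires two-thirds of those present (2,736); 2/3 of 2736 = 1824, so 1,824 needed; 1,827 in favor. Satisfied.

Invalid — quorum requirement not satisfied.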